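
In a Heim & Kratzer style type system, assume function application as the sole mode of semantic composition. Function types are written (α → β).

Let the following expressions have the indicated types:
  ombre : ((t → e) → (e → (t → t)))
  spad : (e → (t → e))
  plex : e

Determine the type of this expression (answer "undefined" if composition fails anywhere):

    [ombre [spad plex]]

[spad plex] — spad of type (e → (t → e)) combines with plex of type e: type (t → e).
[ombre [spad plex]] — ombre of type ((t → e) → (e → (t → t))) combines with [spad plex] of type (t → e): type (e → (t → t)).

(e → (t → t))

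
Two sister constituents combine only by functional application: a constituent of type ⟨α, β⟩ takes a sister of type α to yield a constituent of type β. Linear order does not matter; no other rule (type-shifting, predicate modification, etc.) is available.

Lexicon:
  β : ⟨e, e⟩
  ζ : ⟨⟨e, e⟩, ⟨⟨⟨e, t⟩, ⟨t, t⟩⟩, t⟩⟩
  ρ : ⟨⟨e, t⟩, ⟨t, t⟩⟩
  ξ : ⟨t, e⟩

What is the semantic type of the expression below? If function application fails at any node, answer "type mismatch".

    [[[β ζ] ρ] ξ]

[β ζ]: functor ζ : ⟨⟨e, e⟩, ⟨⟨⟨e, t⟩, ⟨t, t⟩⟩, t⟩⟩, argument β : ⟨e, e⟩; result ⟨⟨⟨e, t⟩, ⟨t, t⟩⟩, t⟩.
[[β ζ] ρ]: functor [β ζ] : ⟨⟨⟨e, t⟩, ⟨t, t⟩⟩, t⟩, argument ρ : ⟨⟨e, t⟩, ⟨t, t⟩⟩; result t.
[[[β ζ] ρ] ξ]: functor ξ : ⟨t, e⟩, argument [[β ζ] ρ] : t; result e.

e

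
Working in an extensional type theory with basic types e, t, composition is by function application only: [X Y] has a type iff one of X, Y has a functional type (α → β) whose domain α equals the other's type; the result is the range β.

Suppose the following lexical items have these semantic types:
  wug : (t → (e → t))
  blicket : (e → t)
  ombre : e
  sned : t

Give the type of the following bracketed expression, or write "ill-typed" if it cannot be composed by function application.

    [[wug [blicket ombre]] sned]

[blicket ombre]: blicket is (e → t), ombre is e; result t.
[wug [blicket ombre]]: wug is (t → (e → t)), [blicket ombre] is t; result (e → t).
[[wug [blicket ombre]] sned]: (e → t) with t — neither is a function whose domain matches the other; composition fails here.

ill-typed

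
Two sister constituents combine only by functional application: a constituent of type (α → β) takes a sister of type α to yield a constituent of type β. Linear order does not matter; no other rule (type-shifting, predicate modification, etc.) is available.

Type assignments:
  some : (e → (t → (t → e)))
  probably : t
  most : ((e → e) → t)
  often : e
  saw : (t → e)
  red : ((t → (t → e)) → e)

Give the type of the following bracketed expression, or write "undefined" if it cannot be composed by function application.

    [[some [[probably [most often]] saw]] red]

undefined

[most often]: ((e → e) → t) and e cannot combine by function application — type clash.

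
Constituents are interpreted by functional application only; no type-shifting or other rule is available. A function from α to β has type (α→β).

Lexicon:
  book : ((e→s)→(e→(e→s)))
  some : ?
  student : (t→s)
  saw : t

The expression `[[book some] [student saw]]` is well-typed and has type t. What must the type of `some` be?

(((e→s)→(e→(e→s)))→(s→t))

[[book some] [student saw]] is required to be t. [student saw] : s cannot yield t as functor, so [book some] : (s→t).
[book some] is required to be (s→t). book : ((e→s)→(e→(e→s))) cannot yield (s→t) as functor, so some : (((e→s)→(e→(e→s)))→(s→t)).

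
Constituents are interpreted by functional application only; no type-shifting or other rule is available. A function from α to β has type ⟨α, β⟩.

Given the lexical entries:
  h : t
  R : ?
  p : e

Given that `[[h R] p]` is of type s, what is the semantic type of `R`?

⟨t, ⟨e, s⟩⟩

For [[h R] p] to have type s with p of type e, [h R] must be the function: [h R] : ⟨e, s⟩.
For [h R] to have type ⟨e, s⟩ with h of type t, R must be the function: R : ⟨t, ⟨e, s⟩⟩.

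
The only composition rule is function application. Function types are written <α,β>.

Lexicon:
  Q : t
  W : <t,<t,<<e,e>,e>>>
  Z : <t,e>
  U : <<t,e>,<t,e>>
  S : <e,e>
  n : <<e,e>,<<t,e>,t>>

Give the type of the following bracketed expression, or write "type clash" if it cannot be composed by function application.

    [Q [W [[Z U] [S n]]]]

<<e,e>,e>

At [Z U], U : <<t,e>,<t,e>> takes Z : <t,e>, giving <t,e>.
At [S n], n : <<e,e>,<<t,e>,t>> takes S : <e,e>, giving <<t,e>,t>.
At [[Z U] [S n]], [S n] : <<t,e>,t> takes [Z U] : <t,e>, giving t.
At [W [[Z U] [S n]]], W : <t,<t,<<e,e>,e>>> takes [[Z U] [S n]] : t, giving <t,<<e,e>,e>>.
At [Q [W [[Z U] [S n]]]], [W [[Z U] [S n]]] : <t,<<e,e>,e>> takes Q : t, giving <<e,e>,e>.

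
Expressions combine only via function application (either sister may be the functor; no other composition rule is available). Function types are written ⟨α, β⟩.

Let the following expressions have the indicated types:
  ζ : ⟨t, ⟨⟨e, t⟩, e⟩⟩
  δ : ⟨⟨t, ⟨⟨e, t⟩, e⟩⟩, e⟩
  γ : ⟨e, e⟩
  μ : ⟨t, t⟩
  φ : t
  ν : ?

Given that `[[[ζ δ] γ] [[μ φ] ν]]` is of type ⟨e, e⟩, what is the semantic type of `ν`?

For [[[ζ δ] γ] [[μ φ] ν]] to have type ⟨e, e⟩ with [[ζ δ] γ] of type e, [[μ φ] ν] must be the function: [[μ φ] ν] : ⟨e, ⟨e, e⟩⟩.
For [[μ φ] ν] to have type ⟨e, ⟨e, e⟩⟩ with [μ φ] of type t, ν must be the function: ν : ⟨t, ⟨e, ⟨e, e⟩⟩⟩.

⟨t, ⟨e, ⟨e, e⟩⟩⟩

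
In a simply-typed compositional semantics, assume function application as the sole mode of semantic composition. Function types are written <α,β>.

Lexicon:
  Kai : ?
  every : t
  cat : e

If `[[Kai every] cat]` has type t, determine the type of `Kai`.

At [[Kai every] cat] (required: t): cat is e, which is not a function with range t; hence [Kai every] is the functor — type <e,t>.
At [Kai every] (required: <e,t>): every is t, which is not a function with range <e,t>; hence Kai is the functor — type <t,<e,t>>.

<t,<e,t>>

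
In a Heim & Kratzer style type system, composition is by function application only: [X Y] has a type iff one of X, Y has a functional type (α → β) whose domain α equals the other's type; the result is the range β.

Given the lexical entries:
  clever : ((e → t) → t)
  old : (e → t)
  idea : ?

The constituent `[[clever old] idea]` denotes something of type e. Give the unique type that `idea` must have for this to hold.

(t → e)

[[clever old] idea] is required to be e. [clever old] : t cannot yield e as functor, so idea : (t → e).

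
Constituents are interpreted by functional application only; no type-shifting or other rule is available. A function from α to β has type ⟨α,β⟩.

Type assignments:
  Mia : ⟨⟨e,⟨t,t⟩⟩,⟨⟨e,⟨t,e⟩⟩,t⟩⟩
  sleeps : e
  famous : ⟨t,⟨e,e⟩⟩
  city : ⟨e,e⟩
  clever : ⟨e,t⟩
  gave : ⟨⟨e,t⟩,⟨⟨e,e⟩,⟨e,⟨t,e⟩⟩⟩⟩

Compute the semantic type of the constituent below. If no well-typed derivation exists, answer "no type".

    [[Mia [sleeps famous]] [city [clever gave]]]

no type

At [sleeps famous]: neither e nor ⟨t,⟨e,e⟩⟩ can take the other as argument; the node is ill-typed.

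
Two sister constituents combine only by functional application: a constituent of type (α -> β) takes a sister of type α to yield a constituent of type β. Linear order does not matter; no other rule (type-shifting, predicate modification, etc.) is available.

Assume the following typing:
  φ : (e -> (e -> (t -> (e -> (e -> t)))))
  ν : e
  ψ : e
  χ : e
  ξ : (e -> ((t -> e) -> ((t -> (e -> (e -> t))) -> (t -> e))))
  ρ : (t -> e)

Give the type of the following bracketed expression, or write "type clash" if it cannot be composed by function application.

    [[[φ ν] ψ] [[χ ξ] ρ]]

(t -> e)

[φ ν] — φ of type (e -> (e -> (t -> (e -> (e -> t))))) combines with ν of type e: type (e -> (t -> (e -> (e -> t)))).
[[φ ν] ψ] — [φ ν] of type (e -> (t -> (e -> (e -> t)))) combines with ψ of type e: type (t -> (e -> (e -> t))).
[χ ξ] — ξ of type (e -> ((t -> e) -> ((t -> (e -> (e -> t))) -> (t -> e)))) combines with χ of type e: type ((t -> e) -> ((t -> (e -> (e -> t))) -> (t -> e))).
[[χ ξ] ρ] — [χ ξ] of type ((t -> e) -> ((t -> (e -> (e -> t))) -> (t -> e))) combines with ρ of type (t -> e): type ((t -> (e -> (e -> t))) -> (t -> e)).
[[[φ ν] ψ] [[χ ξ] ρ]] — [[χ ξ] ρ] of type ((t -> (e -> (e -> t))) -> (t -> e)) combines with [[φ ν] ψ] of type (t -> (e -> (e -> t))): type (t -> e).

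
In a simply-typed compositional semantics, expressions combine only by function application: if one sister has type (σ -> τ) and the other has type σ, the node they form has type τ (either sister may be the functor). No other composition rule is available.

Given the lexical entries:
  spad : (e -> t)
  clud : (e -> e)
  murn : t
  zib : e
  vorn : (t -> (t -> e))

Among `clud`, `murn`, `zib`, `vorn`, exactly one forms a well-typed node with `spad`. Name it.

zib

clud : (e -> e) — spad needs e; clud needs e; neither fits.
murn : t — spad needs e; murn needs nothing (atomic); neither fits.
zib — combines: spad : (e -> t) takes zib : e as argument, giving t.
vorn : (t -> (t -> e)) — spad needs e; vorn needs t; neither fits.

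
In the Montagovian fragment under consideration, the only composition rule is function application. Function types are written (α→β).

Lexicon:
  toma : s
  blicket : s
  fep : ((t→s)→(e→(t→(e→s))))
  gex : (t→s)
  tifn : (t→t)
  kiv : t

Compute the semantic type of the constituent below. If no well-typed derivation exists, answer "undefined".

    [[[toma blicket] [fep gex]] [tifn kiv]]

[toma blicket]: s with s — neither is a function whose domain matches the other; composition fails here.

undefined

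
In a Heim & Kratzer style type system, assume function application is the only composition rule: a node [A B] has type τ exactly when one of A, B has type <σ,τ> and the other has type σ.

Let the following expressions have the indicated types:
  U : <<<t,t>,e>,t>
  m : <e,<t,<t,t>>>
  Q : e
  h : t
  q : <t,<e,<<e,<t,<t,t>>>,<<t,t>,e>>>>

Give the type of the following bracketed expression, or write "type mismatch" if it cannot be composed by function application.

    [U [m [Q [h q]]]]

t

[h q]: <t,<e,<<e,<t,<t,t>>>,<<t,t>,e>>>> applied to t yields <e,<<e,<t,<t,t>>>,<<t,t>,e>>>.
[Q [h q]]: <e,<<e,<t,<t,t>>>,<<t,t>,e>>> applied to e yields <<e,<t,<t,t>>>,<<t,t>,e>>.
[m [Q [h q]]]: <<e,<t,<t,t>>>,<<t,t>,e>> applied to <e,<t,<t,t>>> yields <<t,t>,e>.
[U [m [Q [h q]]]]: <<<t,t>,e>,t> applied to <<t,t>,e> yields t.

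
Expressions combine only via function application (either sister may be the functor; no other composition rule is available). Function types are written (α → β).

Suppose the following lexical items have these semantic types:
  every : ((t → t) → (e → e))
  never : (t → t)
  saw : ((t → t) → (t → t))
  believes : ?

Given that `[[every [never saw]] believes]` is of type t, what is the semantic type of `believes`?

For [[every [never saw]] believes] to have type t with [every [never saw]] of type (e → e), believes must be the function: believes : ((e → e) → t).

((e → e) → t)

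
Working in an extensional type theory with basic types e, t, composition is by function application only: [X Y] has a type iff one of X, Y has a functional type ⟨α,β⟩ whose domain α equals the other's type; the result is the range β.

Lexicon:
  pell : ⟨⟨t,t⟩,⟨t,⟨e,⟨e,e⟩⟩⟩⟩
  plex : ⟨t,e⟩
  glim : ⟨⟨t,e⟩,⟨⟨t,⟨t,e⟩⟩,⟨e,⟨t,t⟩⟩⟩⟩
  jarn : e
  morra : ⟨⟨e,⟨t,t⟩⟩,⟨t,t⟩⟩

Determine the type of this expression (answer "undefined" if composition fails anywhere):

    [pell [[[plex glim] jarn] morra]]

[plex glim]: ⟨⟨t,e⟩,⟨⟨t,⟨t,e⟩⟩,⟨e,⟨t,t⟩⟩⟩⟩ applied to ⟨t,e⟩ yields ⟨⟨t,⟨t,e⟩⟩,⟨e,⟨t,t⟩⟩⟩.
At [[plex glim] jarn]: neither ⟨⟨t,⟨t,e⟩⟩,⟨e,⟨t,t⟩⟩⟩ nor e can take the other as argument; the node is ill-typed.

undefined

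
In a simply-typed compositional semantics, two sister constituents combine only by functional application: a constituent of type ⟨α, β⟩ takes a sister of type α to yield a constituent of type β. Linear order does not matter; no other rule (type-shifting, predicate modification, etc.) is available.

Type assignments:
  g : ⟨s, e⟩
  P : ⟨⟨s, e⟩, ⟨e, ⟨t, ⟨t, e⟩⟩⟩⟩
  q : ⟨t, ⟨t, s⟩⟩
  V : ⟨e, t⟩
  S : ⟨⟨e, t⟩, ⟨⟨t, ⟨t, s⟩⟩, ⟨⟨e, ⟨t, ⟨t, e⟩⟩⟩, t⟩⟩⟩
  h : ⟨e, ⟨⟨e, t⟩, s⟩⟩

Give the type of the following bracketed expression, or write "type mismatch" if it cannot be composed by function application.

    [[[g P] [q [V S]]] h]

type mismatch

[g P]: ⟨⟨s, e⟩, ⟨e, ⟨t, ⟨t, e⟩⟩⟩⟩ applied to ⟨s, e⟩ yields ⟨e, ⟨t, ⟨t, e⟩⟩⟩.
[V S]: ⟨⟨e, t⟩, ⟨⟨t, ⟨t, s⟩⟩, ⟨⟨e, ⟨t, ⟨t, e⟩⟩⟩, t⟩⟩⟩ applied to ⟨e, t⟩ yields ⟨⟨t, ⟨t, s⟩⟩, ⟨⟨e, ⟨t, ⟨t, e⟩⟩⟩, t⟩⟩.
[q [V S]]: ⟨⟨t, ⟨t, s⟩⟩, ⟨⟨e, ⟨t, ⟨t, e⟩⟩⟩, t⟩⟩ applied to ⟨t, ⟨t, s⟩⟩ yields ⟨⟨e, ⟨t, ⟨t, e⟩⟩⟩, t⟩.
[[g P] [q [V S]]]: ⟨⟨e, ⟨t, ⟨t, e⟩⟩⟩, t⟩ applied to ⟨e, ⟨t, ⟨t, e⟩⟩⟩ yields t.
[[[g P] [q [V S]]] h]: t and ⟨e, ⟨⟨e, t⟩, s⟩⟩ cannot combine by function application — type clash.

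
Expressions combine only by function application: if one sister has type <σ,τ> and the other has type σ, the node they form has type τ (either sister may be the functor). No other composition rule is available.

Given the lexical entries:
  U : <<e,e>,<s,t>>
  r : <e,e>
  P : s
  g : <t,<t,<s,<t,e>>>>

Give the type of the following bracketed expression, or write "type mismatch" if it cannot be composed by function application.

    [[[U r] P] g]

<t,<s,<t,e>>>

[U r]: U is <<e,e>,<s,t>>, r is <e,e>; result <s,t>.
[[U r] P]: [U r] is <s,t>, P is s; result t.
[[[U r] P] g]: g is <t,<t,<s,<t,e>>>>, [[U r] P] is t; result <t,<s,<t,e>>>.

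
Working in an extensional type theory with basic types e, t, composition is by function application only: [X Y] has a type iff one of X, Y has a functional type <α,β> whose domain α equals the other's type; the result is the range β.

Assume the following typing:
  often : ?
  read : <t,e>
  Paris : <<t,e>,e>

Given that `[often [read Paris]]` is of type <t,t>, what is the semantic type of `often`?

At [often [read Paris]] (required: <t,t>): [read Paris] is e, which is not a function with range <t,t>; hence often is the functor — type <e,<t,t>>.

<e,<t,t>>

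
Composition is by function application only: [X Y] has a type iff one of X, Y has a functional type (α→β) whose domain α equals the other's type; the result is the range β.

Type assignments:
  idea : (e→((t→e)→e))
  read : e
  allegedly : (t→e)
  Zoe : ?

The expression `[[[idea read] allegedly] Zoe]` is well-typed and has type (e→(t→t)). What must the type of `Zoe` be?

At [[[idea read] allegedly] Zoe] (required: (e→(t→t))): [[idea read] allegedly] is e, which is not a function with range (e→(t→t)); hence Zoe is the functor — type (e→(e→(t→t))).

(e→(e→(t→t)))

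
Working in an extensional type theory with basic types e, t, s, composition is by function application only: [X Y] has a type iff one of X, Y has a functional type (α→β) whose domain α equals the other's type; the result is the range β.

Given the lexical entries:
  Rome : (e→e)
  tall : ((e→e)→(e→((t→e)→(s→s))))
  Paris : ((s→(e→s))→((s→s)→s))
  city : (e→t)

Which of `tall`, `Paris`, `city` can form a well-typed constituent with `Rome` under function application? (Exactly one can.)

tall — combines: tall : ((e→e)→(e→((t→e)→(s→s)))) takes Rome : (e→e) as argument, giving (e→((t→e)→(s→s))).
Paris : ((s→(e→s))→((s→s)→s)) — no; Rome wants e, and Paris wants (s→(e→s)).
city : (e→t) — no; Rome wants e, and city wants e.

tall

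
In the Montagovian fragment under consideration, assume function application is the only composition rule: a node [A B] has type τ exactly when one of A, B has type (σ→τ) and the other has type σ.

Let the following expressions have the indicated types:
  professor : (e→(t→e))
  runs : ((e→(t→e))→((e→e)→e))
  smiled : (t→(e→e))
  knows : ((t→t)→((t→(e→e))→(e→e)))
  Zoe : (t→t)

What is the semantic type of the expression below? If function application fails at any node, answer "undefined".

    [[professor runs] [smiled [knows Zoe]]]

e

[professor runs] — runs of type ((e→(t→e))→((e→e)→e)) combines with professor of type (e→(t→e)): type ((e→e)→e).
[knows Zoe] — knows of type ((t→t)→((t→(e→e))→(e→e))) combines with Zoe of type (t→t): type ((t→(e→e))→(e→e)).
[smiled [knows Zoe]] — [knows Zoe] of type ((t→(e→e))→(e→e)) combines with smiled of type (t→(e→e)): type (e→e).
[[professor runs] [smiled [knows Zoe]]] — [professor runs] of type ((e→e)→e) combines with [smiled [knows Zoe]] of type (e→e): type e.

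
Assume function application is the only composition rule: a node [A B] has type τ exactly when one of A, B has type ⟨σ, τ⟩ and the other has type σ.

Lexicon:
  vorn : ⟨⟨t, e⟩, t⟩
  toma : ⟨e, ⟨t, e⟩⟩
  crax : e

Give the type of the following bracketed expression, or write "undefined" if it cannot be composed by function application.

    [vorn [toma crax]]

[toma crax] — toma of type ⟨e, ⟨t, e⟩⟩ combines with crax of type e: type ⟨t, e⟩.
[vorn [toma crax]] — vorn of type ⟨⟨t, e⟩, t⟩ combines with [toma crax] of type ⟨t, e⟩: type t.

t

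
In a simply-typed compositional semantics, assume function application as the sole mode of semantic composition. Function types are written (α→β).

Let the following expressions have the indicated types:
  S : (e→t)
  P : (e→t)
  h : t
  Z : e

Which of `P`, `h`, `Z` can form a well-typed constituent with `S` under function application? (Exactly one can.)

Z

P : (e→t) — does not combine with S.
h : t — does not combine with S.
Z — combines: S : (e→t) takes Z : e as argument, giving t.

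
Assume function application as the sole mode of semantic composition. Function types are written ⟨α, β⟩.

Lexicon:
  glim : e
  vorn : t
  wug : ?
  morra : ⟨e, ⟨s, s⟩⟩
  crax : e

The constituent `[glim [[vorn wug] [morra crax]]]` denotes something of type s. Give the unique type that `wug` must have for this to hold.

For [glim [[vorn wug] [morra crax]]] to have type s with glim of type e, [[vorn wug] [morra crax]] must be the function: [[vorn wug] [morra crax]] : ⟨e, s⟩.
For [[vorn wug] [morra crax]] to have type ⟨e, s⟩ with [morra crax] of type ⟨s, s⟩, [vorn wug] must be the function: [vorn wug] : ⟨⟨s, s⟩, ⟨e, s⟩⟩.
For [vorn wug] to have type ⟨⟨s, s⟩, ⟨e, s⟩⟩ with vorn of type t, wug must be the function: wug : ⟨t, ⟨⟨s, s⟩, ⟨e, s⟩⟩⟩.

⟨t, ⟨⟨s, s⟩, ⟨e, s⟩⟩⟩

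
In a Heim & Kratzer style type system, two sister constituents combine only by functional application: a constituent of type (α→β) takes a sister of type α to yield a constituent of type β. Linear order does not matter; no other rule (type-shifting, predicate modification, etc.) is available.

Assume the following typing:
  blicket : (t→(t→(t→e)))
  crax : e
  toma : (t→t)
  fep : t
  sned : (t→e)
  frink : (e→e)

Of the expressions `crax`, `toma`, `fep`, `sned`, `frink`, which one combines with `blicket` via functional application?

crax : e — neither side's domain matches the other.
toma : (t→t) — neither side's domain matches the other.
fep — combines: blicket : (t→(t→(t→e))) takes fep : t as argument, giving (t→(t→e)).
sned : (t→e) — neither side's domain matches the other.
frink : (e→e) — neither side's domain matches the other.

fep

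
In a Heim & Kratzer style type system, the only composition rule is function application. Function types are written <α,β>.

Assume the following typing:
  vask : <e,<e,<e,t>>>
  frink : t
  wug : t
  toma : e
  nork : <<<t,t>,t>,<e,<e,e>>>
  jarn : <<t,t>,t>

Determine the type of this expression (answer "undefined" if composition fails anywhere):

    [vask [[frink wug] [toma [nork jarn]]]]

undefined

[frink wug]: t with t — neither is a function whose domain matches the other; composition fails here.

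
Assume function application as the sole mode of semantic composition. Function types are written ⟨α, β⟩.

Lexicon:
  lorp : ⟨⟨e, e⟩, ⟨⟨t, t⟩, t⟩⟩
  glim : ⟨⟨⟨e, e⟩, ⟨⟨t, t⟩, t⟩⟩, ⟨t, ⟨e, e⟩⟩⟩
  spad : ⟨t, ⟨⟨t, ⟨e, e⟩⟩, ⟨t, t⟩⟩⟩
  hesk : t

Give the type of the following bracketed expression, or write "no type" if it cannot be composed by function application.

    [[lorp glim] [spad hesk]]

⟨t, t⟩

[lorp glim] — glim of type ⟨⟨⟨e, e⟩, ⟨⟨t, t⟩, t⟩⟩, ⟨t, ⟨e, e⟩⟩⟩ combines with lorp of type ⟨⟨e, e⟩, ⟨⟨t, t⟩, t⟩⟩: type ⟨t, ⟨e, e⟩⟩.
[spad hesk] — spad of type ⟨t, ⟨⟨t, ⟨e, e⟩⟩, ⟨t, t⟩⟩⟩ combines with hesk of type t: type ⟨⟨t, ⟨e, e⟩⟩, ⟨t, t⟩⟩.
[[lorp glim] [spad hesk]] — [spad hesk] of type ⟨⟨t, ⟨e, e⟩⟩, ⟨t, t⟩⟩ combines with [lorp glim] of type ⟨t, ⟨e, e⟩⟩: type ⟨t, t⟩.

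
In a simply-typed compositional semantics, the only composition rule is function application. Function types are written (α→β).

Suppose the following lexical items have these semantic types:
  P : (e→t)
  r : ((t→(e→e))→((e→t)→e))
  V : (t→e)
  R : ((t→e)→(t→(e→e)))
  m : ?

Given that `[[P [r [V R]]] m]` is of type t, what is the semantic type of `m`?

(e→t)

[[P [r [V R]]] m] is required to be t. [P [r [V R]]] : e cannot yield t as functor, so m : (e→t).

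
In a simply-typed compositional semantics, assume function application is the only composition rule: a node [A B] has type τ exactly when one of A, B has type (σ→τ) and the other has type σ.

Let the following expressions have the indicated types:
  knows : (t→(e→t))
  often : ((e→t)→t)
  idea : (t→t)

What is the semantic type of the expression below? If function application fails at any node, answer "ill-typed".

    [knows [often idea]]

ill-typed

[often idea]: ((e→t)→t) with (t→t) — neither is a function whose domain matches the other; composition fails here.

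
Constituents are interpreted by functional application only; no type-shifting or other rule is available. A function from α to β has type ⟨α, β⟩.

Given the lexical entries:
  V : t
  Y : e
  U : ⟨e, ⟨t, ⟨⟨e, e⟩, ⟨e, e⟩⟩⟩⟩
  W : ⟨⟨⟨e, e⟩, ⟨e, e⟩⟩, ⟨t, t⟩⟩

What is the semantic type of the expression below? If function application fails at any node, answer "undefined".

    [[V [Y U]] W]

⟨t, t⟩

[Y U]: ⟨e, ⟨t, ⟨⟨e, e⟩, ⟨e, e⟩⟩⟩⟩ applied to e yields ⟨t, ⟨⟨e, e⟩, ⟨e, e⟩⟩⟩.
[V [Y U]]: ⟨t, ⟨⟨e, e⟩, ⟨e, e⟩⟩⟩ applied to t yields ⟨⟨e, e⟩, ⟨e, e⟩⟩.
[[V [Y U]] W]: ⟨⟨⟨e, e⟩, ⟨e, e⟩⟩, ⟨t, t⟩⟩ applied to ⟨⟨e, e⟩, ⟨e, e⟩⟩ yields ⟨t, t⟩.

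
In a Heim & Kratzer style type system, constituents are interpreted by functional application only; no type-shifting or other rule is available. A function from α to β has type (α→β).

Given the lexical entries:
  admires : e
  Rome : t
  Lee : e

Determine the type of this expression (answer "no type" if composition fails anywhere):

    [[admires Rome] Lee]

At [admires Rome]: neither e nor t can take the other as argument; the node is ill-typed.

no type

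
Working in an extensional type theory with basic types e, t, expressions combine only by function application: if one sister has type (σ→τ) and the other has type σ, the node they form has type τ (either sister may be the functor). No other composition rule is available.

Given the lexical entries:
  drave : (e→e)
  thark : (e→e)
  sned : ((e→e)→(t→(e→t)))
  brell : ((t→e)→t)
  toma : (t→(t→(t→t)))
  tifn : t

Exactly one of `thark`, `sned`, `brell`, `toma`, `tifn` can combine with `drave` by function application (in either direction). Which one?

thark : (e→e) — no; drave wants e, and thark wants e.
sned — combines: sned : ((e→e)→(t→(e→t))) takes drave : (e→e) as argument, giving (t→(e→t)).
brell : ((t→e)→t) — no; drave wants e, and brell wants (t→e).
toma : (t→(t→(t→t))) — no; drave wants e, and toma wants t.
tifn : t — no; drave wants e, and tifn wants nothing (atomic).

sned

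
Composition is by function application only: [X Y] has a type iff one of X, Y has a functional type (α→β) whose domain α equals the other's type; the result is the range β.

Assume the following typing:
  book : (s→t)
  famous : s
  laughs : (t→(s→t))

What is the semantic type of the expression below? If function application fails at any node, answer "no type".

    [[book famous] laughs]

(s→t)

[book famous]: functor book : (s→t), argument famous : s; result t.
[[book famous] laughs]: functor laughs : (t→(s→t)), argument [book famous] : t; result (s→t).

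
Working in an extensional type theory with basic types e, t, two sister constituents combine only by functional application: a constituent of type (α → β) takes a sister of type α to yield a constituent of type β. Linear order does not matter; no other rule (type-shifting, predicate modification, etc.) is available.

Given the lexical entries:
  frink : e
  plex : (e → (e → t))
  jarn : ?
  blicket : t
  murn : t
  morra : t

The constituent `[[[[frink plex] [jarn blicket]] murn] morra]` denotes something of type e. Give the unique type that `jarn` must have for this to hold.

[[[[frink plex] [jarn blicket]] murn] morra] is required to be e. morra : t cannot yield e as functor, so [[[frink plex] [jarn blicket]] murn] : (t → e).
[[[frink plex] [jarn blicket]] murn] is required to be (t → e). murn : t cannot yield (t → e) as functor, so [[frink plex] [jarn blicket]] : (t → (t → e)).
[[frink plex] [jarn blicket]] is required to be (t → (t → e)). [frink plex] : (e → t) cannot yield (t → (t → e)) as functor, so [jarn blicket] : ((e → t) → (t → (t → e))).
[jarn blicket] is required to be ((e → t) → (t → (t → e))). blicket : t cannot yield ((e → t) → (t → (t → e))) as functor, so jarn : (t → ((e → t) → (t → (t → e)))).

(t → ((e → t) → (t → (t → e))))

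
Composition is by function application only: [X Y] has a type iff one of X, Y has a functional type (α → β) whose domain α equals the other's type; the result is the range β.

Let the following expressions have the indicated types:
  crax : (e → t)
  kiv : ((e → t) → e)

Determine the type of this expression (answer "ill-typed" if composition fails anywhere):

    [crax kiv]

[crax kiv]: kiv is ((e → t) → e), crax is (e → t); result e.

e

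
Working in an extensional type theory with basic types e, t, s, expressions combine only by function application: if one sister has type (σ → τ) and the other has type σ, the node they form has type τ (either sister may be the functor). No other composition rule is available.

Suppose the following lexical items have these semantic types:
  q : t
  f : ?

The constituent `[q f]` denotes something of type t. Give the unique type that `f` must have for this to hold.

(t → t)

At [q f] (required: t): q is t, which is not a function with range t; hence f is the functor — type (t → t).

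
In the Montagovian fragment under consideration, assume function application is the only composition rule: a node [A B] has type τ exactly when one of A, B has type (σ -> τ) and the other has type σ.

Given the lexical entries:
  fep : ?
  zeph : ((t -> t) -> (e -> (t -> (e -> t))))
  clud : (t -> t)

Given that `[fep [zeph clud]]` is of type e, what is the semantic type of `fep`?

((e -> (t -> (e -> t))) -> e)

At [fep [zeph clud]] (required: e): [zeph clud] is (e -> (t -> (e -> t))), which is not a function with range e; hence fep is the functor — type ((e -> (t -> (e -> t))) -> e).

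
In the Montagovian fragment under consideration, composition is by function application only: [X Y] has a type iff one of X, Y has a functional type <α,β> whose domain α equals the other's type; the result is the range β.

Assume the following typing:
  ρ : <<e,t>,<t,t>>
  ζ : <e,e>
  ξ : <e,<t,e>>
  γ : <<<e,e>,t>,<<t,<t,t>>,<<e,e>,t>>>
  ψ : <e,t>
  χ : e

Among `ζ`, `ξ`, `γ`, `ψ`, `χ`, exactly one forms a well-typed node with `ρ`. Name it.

ζ : <e,e> — no; ρ wants <e,t>, and ζ wants e.
ξ : <e,<t,e>> — no; ρ wants <e,t>, and ξ wants e.
γ : <<<e,e>,t>,<<t,<t,t>>,<<e,e>,t>>> — no; ρ wants <e,t>, and γ wants <<e,e>,t>.
ψ — combines: ρ : <<e,t>,<t,t>> takes ψ : <e,t> as argument, giving <t,t>.
χ : e — no; ρ wants <e,t>, and χ wants nothing (atomic).

ψ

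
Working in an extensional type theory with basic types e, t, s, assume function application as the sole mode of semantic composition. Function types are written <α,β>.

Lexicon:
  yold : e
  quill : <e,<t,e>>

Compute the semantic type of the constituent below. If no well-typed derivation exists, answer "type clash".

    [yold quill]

<t,e>

[yold quill]: <e,<t,e>> applied to e yields <t,e>.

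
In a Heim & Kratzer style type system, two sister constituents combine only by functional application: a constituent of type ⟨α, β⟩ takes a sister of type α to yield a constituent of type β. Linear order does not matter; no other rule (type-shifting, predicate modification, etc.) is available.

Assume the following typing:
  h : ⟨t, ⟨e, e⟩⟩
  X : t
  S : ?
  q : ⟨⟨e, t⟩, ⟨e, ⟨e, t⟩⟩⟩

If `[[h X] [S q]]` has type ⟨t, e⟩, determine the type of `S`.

⟨⟨⟨e, t⟩, ⟨e, ⟨e, t⟩⟩⟩, ⟨⟨e, e⟩, ⟨t, e⟩⟩⟩

[[h X] [S q]] is required to be ⟨t, e⟩. [h X] : ⟨e, e⟩ cannot yield ⟨t, e⟩ as functor, so [S q] : ⟨⟨e, e⟩, ⟨t, e⟩⟩.
[S q] is required to be ⟨⟨e, e⟩, ⟨t, e⟩⟩. q : ⟨⟨e, t⟩, ⟨e, ⟨e, t⟩⟩⟩ cannot yield ⟨⟨e, e⟩, ⟨t, e⟩⟩ as functor, so S : ⟨⟨⟨e, t⟩, ⟨e, ⟨e, t⟩⟩⟩, ⟨⟨e, e⟩, ⟨t, e⟩⟩⟩.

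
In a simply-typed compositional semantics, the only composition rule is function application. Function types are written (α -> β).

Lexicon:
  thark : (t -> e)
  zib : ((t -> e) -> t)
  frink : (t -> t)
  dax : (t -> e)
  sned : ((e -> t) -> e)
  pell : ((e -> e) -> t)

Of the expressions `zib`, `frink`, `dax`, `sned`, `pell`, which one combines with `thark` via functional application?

zib

zib — combines: zib : ((t -> e) -> t) takes thark : (t -> e) as argument, giving t.
frink : (t -> t) — thark needs t; frink needs t; neither fits.
dax : (t -> e) — thark needs t; dax needs t; neither fits.
sned : ((e -> t) -> e) — thark needs t; sned needs (e -> t); neither fits.
pell : ((e -> e) -> t) — thark needs t; pell needs (e -> e); neither fits.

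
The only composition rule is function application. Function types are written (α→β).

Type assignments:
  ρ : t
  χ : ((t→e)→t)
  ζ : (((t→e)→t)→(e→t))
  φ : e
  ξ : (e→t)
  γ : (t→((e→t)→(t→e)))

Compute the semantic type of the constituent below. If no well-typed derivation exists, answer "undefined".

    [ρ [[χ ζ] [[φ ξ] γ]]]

e

[χ ζ] — ζ of type (((t→e)→t)→(e→t)) combines with χ of type ((t→e)→t): type (e→t).
[φ ξ] — ξ of type (e→t) combines with φ of type e: type t.
[[φ ξ] γ] — γ of type (t→((e→t)→(t→e))) combines with [φ ξ] of type t: type ((e→t)→(t→e)).
[[χ ζ] [[φ ξ] γ]] — [[φ ξ] γ] of type ((e→t)→(t→e)) combines with [χ ζ] of type (e→t): type (t→e).
[ρ [[χ ζ] [[φ ξ] γ]]] — [[χ ζ] [[φ ξ] γ]] of type (t→e) combines with ρ of type t: type e.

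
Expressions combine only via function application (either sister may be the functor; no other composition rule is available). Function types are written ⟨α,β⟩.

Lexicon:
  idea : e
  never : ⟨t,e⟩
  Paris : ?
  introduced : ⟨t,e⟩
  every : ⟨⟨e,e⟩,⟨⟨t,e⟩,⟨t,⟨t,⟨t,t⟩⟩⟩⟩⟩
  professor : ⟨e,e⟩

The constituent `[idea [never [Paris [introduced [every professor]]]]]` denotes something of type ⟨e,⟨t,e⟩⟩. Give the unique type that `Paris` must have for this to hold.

⟨⟨t,⟨t,⟨t,t⟩⟩⟩,⟨⟨t,e⟩,⟨e,⟨e,⟨t,e⟩⟩⟩⟩⟩

[idea [never [Paris [introduced [every professor]]]]] is required to be ⟨e,⟨t,e⟩⟩. idea : e cannot yield ⟨e,⟨t,e⟩⟩ as functor, so [never [Paris [introduced [every professor]]]] : ⟨e,⟨e,⟨t,e⟩⟩⟩.
[never [Paris [introduced [every professor]]]] is required to be ⟨e,⟨e,⟨t,e⟩⟩⟩. never : ⟨t,e⟩ cannot yield ⟨e,⟨e,⟨t,e⟩⟩⟩ as functor, so [Paris [introduced [every professor]]] : ⟨⟨t,e⟩,⟨e,⟨e,⟨t,e⟩⟩⟩⟩.
[Paris [introduced [every professor]]] is required to be ⟨⟨t,e⟩,⟨e,⟨e,⟨t,e⟩⟩⟩⟩. [introduced [every professor]] : ⟨t,⟨t,⟨t,t⟩⟩⟩ cannot yield ⟨⟨t,e⟩,⟨e,⟨e,⟨t,e⟩⟩⟩⟩ as functor, so Paris : ⟨⟨t,⟨t,⟨t,t⟩⟩⟩,⟨⟨t,e⟩,⟨e,⟨e,⟨t,e⟩⟩⟩⟩⟩.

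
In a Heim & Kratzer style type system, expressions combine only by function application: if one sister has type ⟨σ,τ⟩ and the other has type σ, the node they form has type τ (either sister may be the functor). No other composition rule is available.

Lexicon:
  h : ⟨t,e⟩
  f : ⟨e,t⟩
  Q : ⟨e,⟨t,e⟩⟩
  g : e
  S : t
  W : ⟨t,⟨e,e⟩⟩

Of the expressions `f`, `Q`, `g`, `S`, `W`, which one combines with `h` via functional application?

f : ⟨e,t⟩ — neither side's domain matches the other.
Q : ⟨e,⟨t,e⟩⟩ — neither side's domain matches the other.
g : e — neither side's domain matches the other.
S — combines: h : ⟨t,e⟩ takes S : t as argument, giving e.
W : ⟨t,⟨e,e⟩⟩ — neither side's domain matches the other.

S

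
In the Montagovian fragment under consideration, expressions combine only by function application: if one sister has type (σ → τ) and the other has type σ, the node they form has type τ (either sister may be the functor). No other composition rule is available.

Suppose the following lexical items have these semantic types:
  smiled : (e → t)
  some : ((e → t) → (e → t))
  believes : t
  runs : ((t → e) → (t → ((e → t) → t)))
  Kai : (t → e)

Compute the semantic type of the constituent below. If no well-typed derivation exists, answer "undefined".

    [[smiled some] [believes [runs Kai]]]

t

[smiled some]: ((e → t) → (e → t)) applied to (e → t) yields (e → t).
[runs Kai]: ((t → e) → (t → ((e → t) → t))) applied to (t → e) yields (t → ((e → t) → t)).
[believes [runs Kai]]: (t → ((e → t) → t)) applied to t yields ((e → t) → t).
[[smiled some] [believes [runs Kai]]]: ((e → t) → t) applied to (e → t) yields t.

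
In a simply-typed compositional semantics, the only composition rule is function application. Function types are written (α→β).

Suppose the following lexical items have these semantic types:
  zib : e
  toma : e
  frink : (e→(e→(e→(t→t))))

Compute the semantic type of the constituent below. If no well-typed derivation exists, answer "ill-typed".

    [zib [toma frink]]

At [toma frink], frink : (e→(e→(e→(t→t)))) takes toma : e, giving (e→(e→(t→t))).
At [zib [toma frink]], [toma frink] : (e→(e→(t→t))) takes zib : e, giving (e→(t→t)).

(e→(t→t))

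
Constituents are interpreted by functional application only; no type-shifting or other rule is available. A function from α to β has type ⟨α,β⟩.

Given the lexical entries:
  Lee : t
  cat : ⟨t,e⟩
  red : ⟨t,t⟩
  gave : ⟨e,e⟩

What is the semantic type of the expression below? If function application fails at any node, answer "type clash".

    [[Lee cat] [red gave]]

[Lee cat]: cat is ⟨t,e⟩, Lee is t; result e.
[red gave]: ⟨t,t⟩ and ⟨e,e⟩ cannot combine by function application — type clash.

type clash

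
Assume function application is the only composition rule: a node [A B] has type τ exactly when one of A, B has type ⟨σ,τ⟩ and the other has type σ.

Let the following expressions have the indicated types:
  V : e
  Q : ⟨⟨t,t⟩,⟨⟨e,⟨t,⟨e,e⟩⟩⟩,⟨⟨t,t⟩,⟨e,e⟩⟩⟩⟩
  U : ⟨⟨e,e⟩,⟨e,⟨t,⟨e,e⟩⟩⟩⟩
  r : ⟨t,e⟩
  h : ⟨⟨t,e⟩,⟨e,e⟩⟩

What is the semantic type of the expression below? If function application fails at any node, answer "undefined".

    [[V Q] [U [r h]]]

undefined

At [V Q]: neither e nor ⟨⟨t,t⟩,⟨⟨e,⟨t,⟨e,e⟩⟩⟩,⟨⟨t,t⟩,⟨e,e⟩⟩⟩⟩ can take the other as argument; the node is ill-typed.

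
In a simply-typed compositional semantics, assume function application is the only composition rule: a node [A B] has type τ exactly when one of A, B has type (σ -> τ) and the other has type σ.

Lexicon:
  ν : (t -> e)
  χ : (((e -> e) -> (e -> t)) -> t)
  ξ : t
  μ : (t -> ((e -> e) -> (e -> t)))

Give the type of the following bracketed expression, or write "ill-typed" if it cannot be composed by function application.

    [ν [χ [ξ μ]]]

[ξ μ] — μ of type (t -> ((e -> e) -> (e -> t))) combines with ξ of type t: type ((e -> e) -> (e -> t)).
[χ [ξ μ]] — χ of type (((e -> e) -> (e -> t)) -> t) combines with [ξ μ] of type ((e -> e) -> (e -> t)): type t.
[ν [χ [ξ μ]]] — ν of type (t -> e) combines with [χ [ξ μ]] of type t: type e.

e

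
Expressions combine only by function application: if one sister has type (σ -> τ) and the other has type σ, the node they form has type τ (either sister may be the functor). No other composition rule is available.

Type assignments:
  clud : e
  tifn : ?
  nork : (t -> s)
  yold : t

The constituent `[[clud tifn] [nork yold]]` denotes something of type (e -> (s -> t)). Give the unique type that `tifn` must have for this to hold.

At [[clud tifn] [nork yold]] (required: (e -> (s -> t))): [nork yold] is s, which is not a function with range (e -> (s -> t)); hence [clud tifn] is the functor — type (s -> (e -> (s -> t))).
At [clud tifn] (required: (s -> (e -> (s -> t)))): clud is e, which is not a function with range (s -> (e -> (s -> t))); hence tifn is the functor — type (e -> (s -> (e -> (s -> t)))).

(e -> (s -> (e -> (s -> t))))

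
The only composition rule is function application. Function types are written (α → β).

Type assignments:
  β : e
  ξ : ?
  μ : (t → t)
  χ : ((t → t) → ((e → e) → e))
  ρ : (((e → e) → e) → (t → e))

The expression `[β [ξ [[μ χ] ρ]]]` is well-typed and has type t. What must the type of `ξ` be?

((t → e) → (e → t))

At [β [ξ [[μ χ] ρ]]] (required: t): β is e, which is not a function with range t; hence [ξ [[μ χ] ρ]] is the functor — type (e → t).
At [ξ [[μ χ] ρ]] (required: (e → t)): [[μ χ] ρ] is (t → e), which is not a function with range (e → t); hence ξ is the functor — type ((t → e) → (e → t)).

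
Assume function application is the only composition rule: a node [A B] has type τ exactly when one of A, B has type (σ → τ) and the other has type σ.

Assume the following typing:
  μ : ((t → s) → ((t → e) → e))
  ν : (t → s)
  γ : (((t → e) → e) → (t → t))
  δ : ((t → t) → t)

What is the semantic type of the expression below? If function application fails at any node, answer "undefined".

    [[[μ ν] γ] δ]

t

[μ ν]: functor μ : ((t → s) → ((t → e) → e)), argument ν : (t → s); result ((t → e) → e).
[[μ ν] γ]: functor γ : (((t → e) → e) → (t → t)), argument [μ ν] : ((t → e) → e); result (t → t).
[[[μ ν] γ] δ]: functor δ : ((t → t) → t), argument [[μ ν] γ] : (t → t); result t.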